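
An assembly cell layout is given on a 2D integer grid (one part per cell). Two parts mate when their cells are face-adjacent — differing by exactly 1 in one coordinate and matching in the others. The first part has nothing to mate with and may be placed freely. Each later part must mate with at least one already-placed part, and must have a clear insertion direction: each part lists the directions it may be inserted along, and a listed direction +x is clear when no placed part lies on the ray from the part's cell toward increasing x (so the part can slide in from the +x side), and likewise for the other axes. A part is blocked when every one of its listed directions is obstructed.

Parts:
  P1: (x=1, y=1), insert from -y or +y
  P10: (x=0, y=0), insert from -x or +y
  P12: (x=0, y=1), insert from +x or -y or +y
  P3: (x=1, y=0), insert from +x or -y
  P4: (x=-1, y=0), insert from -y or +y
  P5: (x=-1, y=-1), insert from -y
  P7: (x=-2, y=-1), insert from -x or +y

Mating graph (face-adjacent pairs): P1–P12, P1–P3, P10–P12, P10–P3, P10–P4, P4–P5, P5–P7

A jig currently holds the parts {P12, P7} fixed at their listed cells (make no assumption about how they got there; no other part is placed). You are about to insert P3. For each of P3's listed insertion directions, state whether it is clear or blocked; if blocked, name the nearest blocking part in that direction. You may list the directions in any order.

+x: clear; -y: clear

+x: ray from P3(1, 0) has no placed part ⇒ clear
-y: ray from P3(1, 0) has no placed part ⇒ clear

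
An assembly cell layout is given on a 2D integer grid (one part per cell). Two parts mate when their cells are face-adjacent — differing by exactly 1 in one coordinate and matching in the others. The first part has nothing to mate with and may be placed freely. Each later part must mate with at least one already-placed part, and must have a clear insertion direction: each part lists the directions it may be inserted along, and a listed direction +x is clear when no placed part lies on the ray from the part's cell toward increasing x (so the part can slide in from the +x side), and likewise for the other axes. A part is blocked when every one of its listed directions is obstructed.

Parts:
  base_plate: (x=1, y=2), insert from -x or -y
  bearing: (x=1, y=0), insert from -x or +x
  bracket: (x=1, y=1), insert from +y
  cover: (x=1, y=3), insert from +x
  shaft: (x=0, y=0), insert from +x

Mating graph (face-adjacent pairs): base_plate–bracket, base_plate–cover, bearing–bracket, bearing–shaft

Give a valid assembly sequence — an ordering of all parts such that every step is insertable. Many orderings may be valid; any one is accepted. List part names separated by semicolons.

shaft; bearing; bracket; base_plate; cover

1. shaft@(0, 0) [+x clear] — {shaft}
2. bearing@(1, 0) [+x clear] — {bearing, shaft}
3. bracket@(1, 1) [+y clear] — {bearing, bracket, shaft}
4. base_plate@(1, 2) [-x clear] — {base_plate, bearing, bracket, shaft}
5. cover@(1, 3) [+x clear] — {base_plate, bearing, bracket, cover, shaft}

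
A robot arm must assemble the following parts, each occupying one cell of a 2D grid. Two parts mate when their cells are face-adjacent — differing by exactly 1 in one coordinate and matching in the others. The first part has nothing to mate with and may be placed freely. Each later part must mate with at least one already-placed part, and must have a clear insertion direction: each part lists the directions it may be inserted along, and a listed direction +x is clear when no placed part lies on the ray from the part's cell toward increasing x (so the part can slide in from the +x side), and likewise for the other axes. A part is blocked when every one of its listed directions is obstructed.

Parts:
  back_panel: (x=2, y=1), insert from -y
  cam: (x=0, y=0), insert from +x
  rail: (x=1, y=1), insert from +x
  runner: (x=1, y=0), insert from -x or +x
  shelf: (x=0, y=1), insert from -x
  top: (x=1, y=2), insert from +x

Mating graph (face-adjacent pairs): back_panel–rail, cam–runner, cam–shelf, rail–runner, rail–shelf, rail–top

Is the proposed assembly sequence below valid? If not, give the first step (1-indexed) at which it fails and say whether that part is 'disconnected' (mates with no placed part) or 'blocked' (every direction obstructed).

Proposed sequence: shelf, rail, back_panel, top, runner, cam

Invalid at step 6 (blocked)

1. shelf@(0, 1) [-x clear] — {shelf}
2. rail@(1, 1) [+x clear] — {rail, shelf}
3. back_panel@(2, 1) [-y clear] — {back_panel, rail, shelf}
4. top@(1, 2) [+x clear] — {back_panel, rail, shelf, top}
5. runner@(1, 0) [-x clear] — {back_panel, rail, runner, shelf, top}
6. cam@(0, 0) — +x all obstructed ⇒ blocked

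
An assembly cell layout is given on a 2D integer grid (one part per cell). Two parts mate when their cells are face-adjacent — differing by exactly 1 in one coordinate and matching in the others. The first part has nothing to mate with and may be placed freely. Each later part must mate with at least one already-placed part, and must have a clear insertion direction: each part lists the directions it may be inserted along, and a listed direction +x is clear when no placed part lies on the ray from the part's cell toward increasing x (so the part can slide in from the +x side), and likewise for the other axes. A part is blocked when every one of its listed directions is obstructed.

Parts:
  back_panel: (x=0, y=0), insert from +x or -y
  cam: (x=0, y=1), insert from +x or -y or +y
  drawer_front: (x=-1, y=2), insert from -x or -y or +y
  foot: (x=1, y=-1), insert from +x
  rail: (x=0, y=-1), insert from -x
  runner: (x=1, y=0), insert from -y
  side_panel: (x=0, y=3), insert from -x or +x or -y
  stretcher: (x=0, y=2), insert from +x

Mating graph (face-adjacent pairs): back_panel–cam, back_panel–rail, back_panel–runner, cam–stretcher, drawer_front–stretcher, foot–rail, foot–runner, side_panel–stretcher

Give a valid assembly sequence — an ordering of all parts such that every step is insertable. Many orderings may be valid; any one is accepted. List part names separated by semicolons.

runner; foot; back_panel; cam; rail; stretcher; drawer_front; side_panel

1. runner@(1, 0) [-y clear] — {runner}
2. foot@(1, -1) [+x clear] — {foot, runner}
3. back_panel@(0, 0) [-y clear] — {back_panel, foot, runner}
4. cam@(0, 1) [+x clear] — {back_panel, cam, foot, runner}
5. rail@(0, -1) [-x clear] — {back_panel, cam, foot, rail, runner}
6. stretcher@(0, 2) [+x clear] — {back_panel, cam, foot, rail, runner, stretcher}
7. drawer_front@(-1, 2) [-x clear] — {back_panel, cam, drawer_front, foot, rail, runner, stretcher}
8. side_panel@(0, 3) [-x clear] — {back_panel, cam, drawer_front, foot, rail, runner, side_panel, stretcher}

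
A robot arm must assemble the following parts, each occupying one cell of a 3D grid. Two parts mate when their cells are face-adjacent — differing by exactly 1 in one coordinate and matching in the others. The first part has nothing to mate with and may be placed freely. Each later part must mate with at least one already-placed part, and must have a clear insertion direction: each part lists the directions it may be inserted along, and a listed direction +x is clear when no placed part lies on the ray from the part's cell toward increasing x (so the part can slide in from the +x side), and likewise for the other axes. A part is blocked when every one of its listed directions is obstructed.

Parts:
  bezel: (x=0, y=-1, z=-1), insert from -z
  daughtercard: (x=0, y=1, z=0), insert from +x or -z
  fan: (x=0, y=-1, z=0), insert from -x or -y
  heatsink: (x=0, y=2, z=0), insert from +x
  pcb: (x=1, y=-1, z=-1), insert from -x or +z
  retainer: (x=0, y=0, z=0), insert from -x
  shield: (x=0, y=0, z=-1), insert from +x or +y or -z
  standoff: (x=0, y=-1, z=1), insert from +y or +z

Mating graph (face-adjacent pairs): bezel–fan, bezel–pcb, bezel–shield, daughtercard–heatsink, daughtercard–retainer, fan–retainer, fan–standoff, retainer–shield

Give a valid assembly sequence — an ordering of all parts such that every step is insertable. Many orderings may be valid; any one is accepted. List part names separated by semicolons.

1. fan@(0, -1, 0) [-x clear] — {fan}
2. bezel@(0, -1, -1) [-z clear] — {bezel, fan}
3. pcb@(1, -1, -1) [+z clear] — {bezel, fan, pcb}
4. retainer@(0, 0, 0) [-x clear] — {bezel, fan, pcb, retainer}
5. daughtercard@(0, 1, 0) [+x clear] — {bezel, daughtercard, fan, pcb, retainer}
6. heatsink@(0, 2, 0) [+x clear] — {bezel, daughtercard, fan, heatsink, pcb, retainer}
7. standoff@(0, -1, 1) [+y clear] — {bezel, daughtercard, fan, heatsink, pcb, retainer, standoff}
8. shield@(0, 0, -1) [+x clear] — {bezel, daughtercard, fan, heatsink, pcb, retainer, shield, standoff}

fan; bezel; pcb; retainer; daughtercard; heatsink; standoff; shield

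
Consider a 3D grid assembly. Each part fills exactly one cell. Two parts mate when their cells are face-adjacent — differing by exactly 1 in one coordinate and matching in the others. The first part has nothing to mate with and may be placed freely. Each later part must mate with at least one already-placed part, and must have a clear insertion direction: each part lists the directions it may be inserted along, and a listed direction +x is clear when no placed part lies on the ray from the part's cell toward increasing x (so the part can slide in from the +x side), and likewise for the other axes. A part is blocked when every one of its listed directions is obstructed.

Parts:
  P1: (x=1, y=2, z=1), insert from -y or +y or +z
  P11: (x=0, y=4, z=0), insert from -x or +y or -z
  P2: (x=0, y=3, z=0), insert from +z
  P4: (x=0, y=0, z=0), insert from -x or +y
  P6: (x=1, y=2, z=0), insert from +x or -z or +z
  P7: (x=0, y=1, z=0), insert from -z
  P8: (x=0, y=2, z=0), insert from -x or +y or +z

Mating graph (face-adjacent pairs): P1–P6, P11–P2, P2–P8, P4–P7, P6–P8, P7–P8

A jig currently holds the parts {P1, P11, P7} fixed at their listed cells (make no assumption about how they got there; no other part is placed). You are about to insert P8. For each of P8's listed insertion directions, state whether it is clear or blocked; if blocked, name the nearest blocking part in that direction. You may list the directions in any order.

+y: blocked by P11; +z: clear; -x: clear

-x: ray from P8(0, 2, 0) has no placed part ⇒ clear
+y: nearest on ray is P11@(0, 4, 0) ⇒ blocked
+z: ray from P8(0, 2, 0) has no placed part ⇒ clear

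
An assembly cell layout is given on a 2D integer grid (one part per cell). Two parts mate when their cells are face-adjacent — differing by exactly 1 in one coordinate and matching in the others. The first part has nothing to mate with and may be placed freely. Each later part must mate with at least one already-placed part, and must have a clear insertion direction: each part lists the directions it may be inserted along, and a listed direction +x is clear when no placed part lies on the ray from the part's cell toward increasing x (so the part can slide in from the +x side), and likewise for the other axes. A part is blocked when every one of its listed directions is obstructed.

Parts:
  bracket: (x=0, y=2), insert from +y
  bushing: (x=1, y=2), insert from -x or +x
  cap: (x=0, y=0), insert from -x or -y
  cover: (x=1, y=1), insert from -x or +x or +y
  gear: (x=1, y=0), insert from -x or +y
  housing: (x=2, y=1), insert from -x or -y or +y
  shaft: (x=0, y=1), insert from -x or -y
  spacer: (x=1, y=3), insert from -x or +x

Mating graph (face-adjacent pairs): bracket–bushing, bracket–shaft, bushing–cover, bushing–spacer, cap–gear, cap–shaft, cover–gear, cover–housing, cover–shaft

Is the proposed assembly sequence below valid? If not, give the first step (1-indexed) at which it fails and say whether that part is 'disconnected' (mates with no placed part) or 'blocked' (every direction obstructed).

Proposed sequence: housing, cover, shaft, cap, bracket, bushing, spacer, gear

1. housing@(2, 1) [-x clear] — {housing}
2. cover@(1, 1) [-x clear] — {cover, housing}
3. shaft@(0, 1) [-x clear] — {cover, housing, shaft}
4. cap@(0, 0) [-x clear] — {cap, cover, housing, shaft}
5. bracket@(0, 2) [+y clear] — {bracket, cap, cover, housing, shaft}
6. bushing@(1, 2) [+x clear] — {bracket, bushing, cap, cover, housing, shaft}
7. spacer@(1, 3) [-x clear] — {bracket, bushing, cap, cover, housing, shaft, spacer}
8. gear@(1, 0) — -x/+y all obstructed ⇒ blocked

Invalid at step 8 (blocked)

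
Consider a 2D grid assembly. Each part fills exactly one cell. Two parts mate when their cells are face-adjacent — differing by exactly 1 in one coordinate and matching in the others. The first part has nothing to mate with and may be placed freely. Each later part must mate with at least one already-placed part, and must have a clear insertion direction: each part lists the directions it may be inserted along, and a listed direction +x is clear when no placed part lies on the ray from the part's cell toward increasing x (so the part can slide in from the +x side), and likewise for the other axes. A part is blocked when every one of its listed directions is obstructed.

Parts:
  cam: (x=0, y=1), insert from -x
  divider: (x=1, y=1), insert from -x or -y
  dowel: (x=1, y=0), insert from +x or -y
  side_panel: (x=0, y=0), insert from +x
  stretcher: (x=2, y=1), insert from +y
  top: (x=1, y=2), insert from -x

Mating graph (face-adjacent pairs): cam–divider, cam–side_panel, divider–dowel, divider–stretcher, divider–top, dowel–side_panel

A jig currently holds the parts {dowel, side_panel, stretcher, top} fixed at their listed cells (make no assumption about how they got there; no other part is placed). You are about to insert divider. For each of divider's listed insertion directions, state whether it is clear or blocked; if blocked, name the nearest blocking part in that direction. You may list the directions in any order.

-x: ray from divider(1, 1) has no placed part ⇒ clear
-y: nearest on ray is dowel@(1, 0) ⇒ blocked

-x: clear; -y: blocked by dowel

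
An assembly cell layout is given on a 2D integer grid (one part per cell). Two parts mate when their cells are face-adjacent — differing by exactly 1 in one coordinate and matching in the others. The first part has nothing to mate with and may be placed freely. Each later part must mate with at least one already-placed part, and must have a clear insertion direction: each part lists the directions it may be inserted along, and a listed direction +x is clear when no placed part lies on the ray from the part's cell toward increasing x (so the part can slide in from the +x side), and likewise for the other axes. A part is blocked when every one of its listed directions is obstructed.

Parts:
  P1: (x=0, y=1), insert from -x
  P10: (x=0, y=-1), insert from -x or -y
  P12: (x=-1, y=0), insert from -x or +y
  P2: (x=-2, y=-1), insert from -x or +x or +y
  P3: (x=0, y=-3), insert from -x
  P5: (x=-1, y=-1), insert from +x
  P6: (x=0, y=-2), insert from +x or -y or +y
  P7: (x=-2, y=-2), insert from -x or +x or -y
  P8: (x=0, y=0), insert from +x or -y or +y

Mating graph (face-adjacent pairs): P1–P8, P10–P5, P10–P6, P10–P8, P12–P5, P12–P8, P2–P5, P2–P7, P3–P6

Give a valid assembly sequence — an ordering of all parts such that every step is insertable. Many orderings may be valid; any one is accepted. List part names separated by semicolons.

P8; P12; P5; P2; P7; P10; P6; P3; P1

1. P8@(0, 0) [+x clear] — {P8}
2. P12@(-1, 0) [-x clear] — {P12, P8}
3. P5@(-1, -1) [+x clear] — {P12, P5, P8}
4. P2@(-2, -1) [-x clear] — {P12, P2, P5, P8}
5. P7@(-2, -2) [-x clear] — {P12, P2, P5, P7, P8}
6. P10@(0, -1) [-y clear] — {P10, P12, P2, P5, P7, P8}
7. P6@(0, -2) [+x clear] — {P10, P12, P2, P5, P6, P7, P8}
8. P3@(0, -3) [-x clear] — {P10, P12, P2, P3, P5, P6, P7, P8}
9. P1@(0, 1) [-x clear] — {P1, P10, P12, P2, P3, P5, P6, P7, P8}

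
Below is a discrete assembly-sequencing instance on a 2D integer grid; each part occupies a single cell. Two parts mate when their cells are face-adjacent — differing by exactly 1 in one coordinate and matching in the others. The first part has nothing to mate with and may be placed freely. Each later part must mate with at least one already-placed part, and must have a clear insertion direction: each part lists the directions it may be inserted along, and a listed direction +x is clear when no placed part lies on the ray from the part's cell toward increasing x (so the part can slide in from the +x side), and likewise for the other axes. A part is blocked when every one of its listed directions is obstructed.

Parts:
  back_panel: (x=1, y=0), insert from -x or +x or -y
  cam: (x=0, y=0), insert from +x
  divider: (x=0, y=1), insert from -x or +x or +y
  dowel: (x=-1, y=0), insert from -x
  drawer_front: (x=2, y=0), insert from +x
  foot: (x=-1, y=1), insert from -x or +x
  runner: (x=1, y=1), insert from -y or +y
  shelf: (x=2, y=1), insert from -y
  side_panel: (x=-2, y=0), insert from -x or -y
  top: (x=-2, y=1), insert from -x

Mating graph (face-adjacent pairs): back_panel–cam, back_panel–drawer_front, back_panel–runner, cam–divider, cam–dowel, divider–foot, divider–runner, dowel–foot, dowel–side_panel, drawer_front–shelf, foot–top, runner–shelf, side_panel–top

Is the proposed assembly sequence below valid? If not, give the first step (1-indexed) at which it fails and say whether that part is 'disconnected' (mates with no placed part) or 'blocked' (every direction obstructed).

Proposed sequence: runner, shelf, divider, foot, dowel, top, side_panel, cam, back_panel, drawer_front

Valid

1. runner@(1, 1) [-y clear] — {runner}
2. shelf@(2, 1) [-y clear] — {runner, shelf}
3. divider@(0, 1) [-x clear] — {divider, runner, shelf}
4. foot@(-1, 1) [-x clear] — {divider, foot, runner, shelf}
5. dowel@(-1, 0) [-x clear] — {divider, dowel, foot, runner, shelf}
6. top@(-2, 1) [-x clear] — {divider, dowel, foot, runner, shelf, top}
7. side_panel@(-2, 0) [-x clear] — {divider, dowel, foot, runner, shelf, side_panel, top}
8. cam@(0, 0) [+x clear] — {cam, divider, dowel, foot, runner, shelf, side_panel, top}
9. back_panel@(1, 0) [+x clear] — {back_panel, cam, divider, dowel, foot, runner, shelf, side_panel, top}
10. drawer_front@(2, 0) [+x clear] — {back_panel, cam, divider, dowel, drawer_front, foot, runner, shelf, side_panel, top}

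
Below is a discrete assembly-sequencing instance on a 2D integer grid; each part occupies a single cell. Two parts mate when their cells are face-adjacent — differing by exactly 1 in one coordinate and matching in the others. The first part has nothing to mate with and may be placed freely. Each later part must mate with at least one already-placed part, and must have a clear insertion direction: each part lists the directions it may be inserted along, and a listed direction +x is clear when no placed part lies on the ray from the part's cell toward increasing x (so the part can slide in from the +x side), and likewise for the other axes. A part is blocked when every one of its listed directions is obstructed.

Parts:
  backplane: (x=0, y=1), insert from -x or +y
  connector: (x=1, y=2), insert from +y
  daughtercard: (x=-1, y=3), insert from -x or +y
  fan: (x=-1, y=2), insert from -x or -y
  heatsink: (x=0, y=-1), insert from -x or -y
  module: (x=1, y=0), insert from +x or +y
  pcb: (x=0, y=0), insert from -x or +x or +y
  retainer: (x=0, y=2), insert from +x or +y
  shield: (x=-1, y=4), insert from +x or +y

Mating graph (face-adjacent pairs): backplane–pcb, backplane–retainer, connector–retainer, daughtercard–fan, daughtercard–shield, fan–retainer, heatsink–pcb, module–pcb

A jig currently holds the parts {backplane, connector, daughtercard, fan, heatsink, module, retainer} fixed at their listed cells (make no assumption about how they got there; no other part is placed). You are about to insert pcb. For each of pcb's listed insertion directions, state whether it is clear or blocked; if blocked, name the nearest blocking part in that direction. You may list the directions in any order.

-x: ray from pcb(0, 0) has no placed part ⇒ clear
+x: nearest on ray is module@(1, 0) ⇒ blocked
+y: nearest on ray is backplane@(0, 1) ⇒ blocked

+x: blocked by module; +y: blocked by backplane; -x: clear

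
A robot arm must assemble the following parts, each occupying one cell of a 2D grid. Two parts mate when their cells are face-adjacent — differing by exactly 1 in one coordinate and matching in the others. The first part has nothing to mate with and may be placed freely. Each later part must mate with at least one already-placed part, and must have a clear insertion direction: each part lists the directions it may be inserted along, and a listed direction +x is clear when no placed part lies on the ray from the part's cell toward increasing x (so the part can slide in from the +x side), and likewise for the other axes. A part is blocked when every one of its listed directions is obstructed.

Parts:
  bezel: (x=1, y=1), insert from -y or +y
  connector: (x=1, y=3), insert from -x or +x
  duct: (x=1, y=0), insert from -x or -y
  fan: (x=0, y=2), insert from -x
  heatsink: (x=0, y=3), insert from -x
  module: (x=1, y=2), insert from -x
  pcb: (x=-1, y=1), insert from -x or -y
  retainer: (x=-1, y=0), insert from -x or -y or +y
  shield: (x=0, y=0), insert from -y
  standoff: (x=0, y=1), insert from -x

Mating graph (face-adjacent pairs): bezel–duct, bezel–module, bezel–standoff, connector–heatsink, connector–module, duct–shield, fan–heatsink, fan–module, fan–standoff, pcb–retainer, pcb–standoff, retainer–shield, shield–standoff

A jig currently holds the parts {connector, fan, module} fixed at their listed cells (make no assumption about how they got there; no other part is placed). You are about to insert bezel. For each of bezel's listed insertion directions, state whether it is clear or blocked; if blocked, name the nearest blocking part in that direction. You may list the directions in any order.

+y: blocked by module; -y: clear

-y: ray from bezel(1, 1) has no placed part ⇒ clear
+y: nearest on ray is module@(1, 2) ⇒ blocked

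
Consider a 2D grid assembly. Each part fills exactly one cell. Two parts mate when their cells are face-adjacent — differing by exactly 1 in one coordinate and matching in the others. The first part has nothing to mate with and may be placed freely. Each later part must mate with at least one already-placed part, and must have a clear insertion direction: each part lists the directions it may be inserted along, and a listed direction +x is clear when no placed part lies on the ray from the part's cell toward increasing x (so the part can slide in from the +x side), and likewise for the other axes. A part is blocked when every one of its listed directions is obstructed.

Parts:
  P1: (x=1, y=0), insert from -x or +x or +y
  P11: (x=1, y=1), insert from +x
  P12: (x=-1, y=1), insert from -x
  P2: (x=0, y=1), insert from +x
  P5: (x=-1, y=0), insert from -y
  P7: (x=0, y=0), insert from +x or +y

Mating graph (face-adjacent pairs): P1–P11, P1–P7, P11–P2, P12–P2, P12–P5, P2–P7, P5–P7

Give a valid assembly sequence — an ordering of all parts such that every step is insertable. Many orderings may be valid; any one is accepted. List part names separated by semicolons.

P12; P2; P11; P5; P7; P1

1. P12@(-1, 1) [-x clear] — {P12}
2. P2@(0, 1) [+x clear] — {P12, P2}
3. P11@(1, 1) [+x clear] — {P11, P12, P2}
4. P5@(-1, 0) [-y clear] — {P11, P12, P2, P5}
5. P7@(0, 0) [+x clear] — {P11, P12, P2, P5, P7}
6. P1@(1, 0) [+x clear] — {P1, P11, P12, P2, P5, P7}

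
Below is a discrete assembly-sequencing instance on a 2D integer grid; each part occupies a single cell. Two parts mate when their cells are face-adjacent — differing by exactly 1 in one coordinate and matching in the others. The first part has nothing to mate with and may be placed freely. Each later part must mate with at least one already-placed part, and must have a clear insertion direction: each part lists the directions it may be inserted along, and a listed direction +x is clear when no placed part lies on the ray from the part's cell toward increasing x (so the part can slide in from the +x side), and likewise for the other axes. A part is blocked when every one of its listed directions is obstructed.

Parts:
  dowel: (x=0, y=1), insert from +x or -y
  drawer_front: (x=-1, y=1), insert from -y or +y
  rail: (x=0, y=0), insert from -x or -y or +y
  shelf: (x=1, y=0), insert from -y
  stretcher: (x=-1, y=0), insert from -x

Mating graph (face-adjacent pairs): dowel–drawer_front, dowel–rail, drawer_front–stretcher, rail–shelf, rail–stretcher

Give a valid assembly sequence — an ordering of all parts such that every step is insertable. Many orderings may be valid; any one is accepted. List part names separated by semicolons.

1. shelf@(1, 0) [-y clear] — {shelf}
2. rail@(0, 0) [-x clear] — {rail, shelf}
3. dowel@(0, 1) [+x clear] — {dowel, rail, shelf}
4. drawer_front@(-1, 1) [-y clear] — {dowel, drawer_front, rail, shelf}
5. stretcher@(-1, 0) [-x clear] — {dowel, drawer_front, rail, shelf, stretcher}

shelf; rail; dowel; drawer_front; stretcher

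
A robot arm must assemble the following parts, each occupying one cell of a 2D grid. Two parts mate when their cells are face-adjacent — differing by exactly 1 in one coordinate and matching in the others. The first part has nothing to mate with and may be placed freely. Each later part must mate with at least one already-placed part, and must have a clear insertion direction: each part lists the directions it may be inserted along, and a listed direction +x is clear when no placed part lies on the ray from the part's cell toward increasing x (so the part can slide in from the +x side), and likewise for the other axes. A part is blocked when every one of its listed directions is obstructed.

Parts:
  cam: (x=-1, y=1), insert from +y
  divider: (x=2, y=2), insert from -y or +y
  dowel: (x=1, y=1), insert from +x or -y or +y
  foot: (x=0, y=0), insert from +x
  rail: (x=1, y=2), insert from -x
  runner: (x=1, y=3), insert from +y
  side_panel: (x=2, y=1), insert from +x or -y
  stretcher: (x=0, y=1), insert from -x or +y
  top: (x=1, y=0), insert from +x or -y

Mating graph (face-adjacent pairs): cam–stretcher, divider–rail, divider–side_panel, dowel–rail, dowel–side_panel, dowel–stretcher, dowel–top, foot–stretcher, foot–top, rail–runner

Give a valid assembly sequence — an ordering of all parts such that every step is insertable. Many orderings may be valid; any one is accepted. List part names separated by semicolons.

1. stretcher@(0, 1) [-x clear] — {stretcher}
2. dowel@(1, 1) [+x clear] — {dowel, stretcher}
3. foot@(0, 0) [+x clear] — {dowel, foot, stretcher}
4. top@(1, 0) [+x clear] — {dowel, foot, stretcher, top}
5. cam@(-1, 1) [+y clear] — {cam, dowel, foot, stretcher, top}
6. rail@(1, 2) [-x clear] — {cam, dowel, foot, rail, stretcher, top}
7. runner@(1, 3) [+y clear] — {cam, dowel, foot, rail, runner, stretcher, top}
8. divider@(2, 2) [-y clear] — {cam, divider, dowel, foot, rail, runner, stretcher, top}
9. side_panel@(2, 1) [+x clear] — {cam, divider, dowel, foot, rail, runner, side_panel, stretcher, top}

stretcher; dowel; foot; top; cam; rail; runner; divider; side_panel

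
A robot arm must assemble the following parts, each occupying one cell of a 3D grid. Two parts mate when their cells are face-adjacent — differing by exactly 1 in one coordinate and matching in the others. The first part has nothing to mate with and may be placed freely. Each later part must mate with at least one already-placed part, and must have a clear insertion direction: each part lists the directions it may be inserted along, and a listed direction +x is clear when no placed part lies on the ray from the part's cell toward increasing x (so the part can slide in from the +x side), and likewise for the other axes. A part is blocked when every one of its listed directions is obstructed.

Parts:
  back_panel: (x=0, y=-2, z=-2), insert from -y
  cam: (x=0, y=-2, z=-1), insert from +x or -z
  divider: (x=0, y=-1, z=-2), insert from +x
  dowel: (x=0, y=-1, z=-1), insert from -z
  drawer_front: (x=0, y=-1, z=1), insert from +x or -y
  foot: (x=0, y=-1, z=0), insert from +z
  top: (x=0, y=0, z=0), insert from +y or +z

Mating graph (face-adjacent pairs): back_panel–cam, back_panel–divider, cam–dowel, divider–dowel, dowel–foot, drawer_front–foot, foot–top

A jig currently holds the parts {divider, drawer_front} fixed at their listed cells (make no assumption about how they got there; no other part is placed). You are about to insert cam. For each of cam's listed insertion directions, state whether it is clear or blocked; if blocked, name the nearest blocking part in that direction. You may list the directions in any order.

+x: clear; -z: clear

+x: ray from cam(0, -2, -1) has no placed part ⇒ clear
-z: ray from cam(0, -2, -1) has no placed part ⇒ clear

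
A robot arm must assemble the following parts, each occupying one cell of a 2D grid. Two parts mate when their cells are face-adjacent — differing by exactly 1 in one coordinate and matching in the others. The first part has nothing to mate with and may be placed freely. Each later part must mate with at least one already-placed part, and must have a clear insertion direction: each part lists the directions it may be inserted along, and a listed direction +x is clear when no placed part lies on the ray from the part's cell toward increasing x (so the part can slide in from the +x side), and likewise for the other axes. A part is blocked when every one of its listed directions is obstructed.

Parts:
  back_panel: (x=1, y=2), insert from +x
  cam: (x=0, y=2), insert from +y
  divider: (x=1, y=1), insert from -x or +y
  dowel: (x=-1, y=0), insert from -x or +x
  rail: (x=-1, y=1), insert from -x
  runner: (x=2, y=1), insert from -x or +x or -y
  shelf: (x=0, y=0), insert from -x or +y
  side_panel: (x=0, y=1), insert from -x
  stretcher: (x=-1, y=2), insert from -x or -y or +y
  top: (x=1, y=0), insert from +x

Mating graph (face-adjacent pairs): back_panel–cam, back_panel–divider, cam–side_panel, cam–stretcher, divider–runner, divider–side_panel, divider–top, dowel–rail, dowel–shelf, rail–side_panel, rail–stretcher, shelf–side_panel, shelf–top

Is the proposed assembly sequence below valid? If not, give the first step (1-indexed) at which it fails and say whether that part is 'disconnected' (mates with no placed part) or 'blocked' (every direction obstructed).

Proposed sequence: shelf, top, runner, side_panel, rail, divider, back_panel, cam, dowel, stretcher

Invalid at step 3 (disconnected)

1. shelf@(0, 0) [-x clear] — {shelf}
2. top@(1, 0) [+x clear] — {shelf, top}
3. runner@(2, 1) — no placed neighbour ⇒ disconnected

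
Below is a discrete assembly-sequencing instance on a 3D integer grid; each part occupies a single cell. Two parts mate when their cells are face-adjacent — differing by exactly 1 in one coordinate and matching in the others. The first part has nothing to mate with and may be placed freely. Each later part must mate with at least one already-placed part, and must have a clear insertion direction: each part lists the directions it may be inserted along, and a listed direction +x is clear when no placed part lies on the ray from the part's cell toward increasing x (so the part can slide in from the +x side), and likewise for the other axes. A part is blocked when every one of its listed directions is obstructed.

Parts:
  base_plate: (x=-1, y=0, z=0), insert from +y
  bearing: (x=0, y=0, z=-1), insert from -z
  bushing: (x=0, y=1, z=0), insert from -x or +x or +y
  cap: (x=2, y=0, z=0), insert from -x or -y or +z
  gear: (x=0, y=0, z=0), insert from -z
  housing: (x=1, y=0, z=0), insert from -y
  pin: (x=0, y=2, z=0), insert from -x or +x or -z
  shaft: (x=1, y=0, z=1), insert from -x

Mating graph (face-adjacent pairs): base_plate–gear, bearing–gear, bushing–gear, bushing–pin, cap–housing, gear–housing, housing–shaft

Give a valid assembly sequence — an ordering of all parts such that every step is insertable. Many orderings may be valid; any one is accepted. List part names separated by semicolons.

1. housing@(1, 0, 0) [-y clear] — {housing}
2. gear@(0, 0, 0) [-z clear] — {gear, housing}
3. bushing@(0, 1, 0) [-x clear] — {bushing, gear, housing}
4. pin@(0, 2, 0) [-x clear] — {bushing, gear, housing, pin}
5. bearing@(0, 0, -1) [-z clear] — {bearing, bushing, gear, housing, pin}
6. shaft@(1, 0, 1) [-x clear] — {bearing, bushing, gear, housing, pin, shaft}
7. base_plate@(-1, 0, 0) [+y clear] — {base_plate, bearing, bushing, gear, housing, pin, shaft}
8. cap@(2, 0, 0) [-y clear] — {base_plate, bearing, bushing, cap, gear, housing, pin, shaft}

housing; gear; bushing; pin; bearing; shaft; base_plate; cap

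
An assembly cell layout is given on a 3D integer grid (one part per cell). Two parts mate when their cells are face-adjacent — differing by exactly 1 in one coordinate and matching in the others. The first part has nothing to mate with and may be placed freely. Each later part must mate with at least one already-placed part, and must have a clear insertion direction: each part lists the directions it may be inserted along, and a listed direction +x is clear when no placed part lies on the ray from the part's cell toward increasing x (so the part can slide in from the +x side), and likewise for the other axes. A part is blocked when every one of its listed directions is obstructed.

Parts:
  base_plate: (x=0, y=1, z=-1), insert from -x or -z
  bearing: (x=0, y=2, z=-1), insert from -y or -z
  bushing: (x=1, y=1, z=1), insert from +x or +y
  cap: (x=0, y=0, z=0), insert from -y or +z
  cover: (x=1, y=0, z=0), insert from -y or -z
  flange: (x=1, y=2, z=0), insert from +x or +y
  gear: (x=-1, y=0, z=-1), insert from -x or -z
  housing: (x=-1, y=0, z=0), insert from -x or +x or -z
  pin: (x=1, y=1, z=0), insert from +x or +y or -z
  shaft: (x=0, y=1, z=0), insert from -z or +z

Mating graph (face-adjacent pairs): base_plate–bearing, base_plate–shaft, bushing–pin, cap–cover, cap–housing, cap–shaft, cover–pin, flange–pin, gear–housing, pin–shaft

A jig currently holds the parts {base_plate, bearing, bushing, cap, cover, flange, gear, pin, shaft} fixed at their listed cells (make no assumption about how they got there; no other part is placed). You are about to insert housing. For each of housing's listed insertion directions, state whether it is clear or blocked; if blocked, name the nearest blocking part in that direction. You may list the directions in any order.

-x: ray from housing(-1, 0, 0) has no placed part ⇒ clear
+x: nearest on ray is cap@(0, 0, 0) ⇒ blocked
-z: nearest on ray is gear@(-1, 0, -1) ⇒ blocked

+x: blocked by cap; -x: clear; -z: blocked by gear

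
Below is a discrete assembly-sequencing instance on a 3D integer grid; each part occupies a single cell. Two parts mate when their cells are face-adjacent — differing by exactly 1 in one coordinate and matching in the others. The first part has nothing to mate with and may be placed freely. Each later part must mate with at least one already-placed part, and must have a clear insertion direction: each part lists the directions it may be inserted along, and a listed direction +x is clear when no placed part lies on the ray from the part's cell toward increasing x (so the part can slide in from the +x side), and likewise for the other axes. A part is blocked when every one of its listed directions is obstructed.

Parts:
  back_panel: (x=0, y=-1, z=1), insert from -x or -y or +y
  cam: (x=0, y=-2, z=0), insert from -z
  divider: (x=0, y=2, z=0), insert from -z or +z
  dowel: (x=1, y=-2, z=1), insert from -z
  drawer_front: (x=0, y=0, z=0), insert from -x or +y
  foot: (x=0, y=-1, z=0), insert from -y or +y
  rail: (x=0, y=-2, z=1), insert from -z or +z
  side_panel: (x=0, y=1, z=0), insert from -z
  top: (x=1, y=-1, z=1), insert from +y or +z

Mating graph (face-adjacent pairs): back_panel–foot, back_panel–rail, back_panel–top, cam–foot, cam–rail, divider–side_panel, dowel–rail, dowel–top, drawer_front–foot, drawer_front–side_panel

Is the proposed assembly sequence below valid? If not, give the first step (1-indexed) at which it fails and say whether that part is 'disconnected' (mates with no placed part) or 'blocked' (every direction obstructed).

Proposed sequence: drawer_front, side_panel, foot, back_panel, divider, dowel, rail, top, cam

1. drawer_front@(0, 0, 0) [-x clear] — {drawer_front}
2. side_panel@(0, 1, 0) [-z clear] — {drawer_front, side_panel}
3. foot@(0, -1, 0) [-y clear] — {drawer_front, foot, side_panel}
4. back_panel@(0, -1, 1) [-x clear] — {back_panel, drawer_front, foot, side_panel}
5. divider@(0, 2, 0) [-z clear] — {back_panel, divider, drawer_front, foot, side_panel}
6. dowel@(1, -2, 1) — no placed neighbour ⇒ disconnected

Invalid at step 6 (disconnected)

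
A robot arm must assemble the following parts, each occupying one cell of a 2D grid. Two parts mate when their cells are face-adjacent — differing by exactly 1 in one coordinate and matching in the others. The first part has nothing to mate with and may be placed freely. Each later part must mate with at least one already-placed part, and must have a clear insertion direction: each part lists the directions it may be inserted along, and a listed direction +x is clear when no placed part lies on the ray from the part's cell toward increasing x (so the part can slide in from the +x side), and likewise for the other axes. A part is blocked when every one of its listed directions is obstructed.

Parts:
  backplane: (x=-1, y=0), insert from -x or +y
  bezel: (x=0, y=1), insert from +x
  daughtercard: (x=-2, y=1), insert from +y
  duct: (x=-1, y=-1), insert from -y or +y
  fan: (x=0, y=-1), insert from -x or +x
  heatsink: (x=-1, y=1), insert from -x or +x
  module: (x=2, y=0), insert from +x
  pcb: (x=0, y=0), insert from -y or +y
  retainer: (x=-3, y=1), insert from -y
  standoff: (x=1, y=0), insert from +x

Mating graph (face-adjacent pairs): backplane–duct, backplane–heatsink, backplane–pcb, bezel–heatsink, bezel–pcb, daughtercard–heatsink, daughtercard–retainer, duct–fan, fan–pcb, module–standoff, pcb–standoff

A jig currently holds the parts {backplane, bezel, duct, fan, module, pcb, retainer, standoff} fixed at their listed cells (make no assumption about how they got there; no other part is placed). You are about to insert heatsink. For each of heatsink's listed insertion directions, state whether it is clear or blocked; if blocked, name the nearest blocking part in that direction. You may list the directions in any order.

+x: blocked by bezel; -x: blocked by retainer

-x: nearest on ray is retainer@(-3, 1) ⇒ blocked
+x: nearest on ray is bezel@(0, 1) ⇒ blocked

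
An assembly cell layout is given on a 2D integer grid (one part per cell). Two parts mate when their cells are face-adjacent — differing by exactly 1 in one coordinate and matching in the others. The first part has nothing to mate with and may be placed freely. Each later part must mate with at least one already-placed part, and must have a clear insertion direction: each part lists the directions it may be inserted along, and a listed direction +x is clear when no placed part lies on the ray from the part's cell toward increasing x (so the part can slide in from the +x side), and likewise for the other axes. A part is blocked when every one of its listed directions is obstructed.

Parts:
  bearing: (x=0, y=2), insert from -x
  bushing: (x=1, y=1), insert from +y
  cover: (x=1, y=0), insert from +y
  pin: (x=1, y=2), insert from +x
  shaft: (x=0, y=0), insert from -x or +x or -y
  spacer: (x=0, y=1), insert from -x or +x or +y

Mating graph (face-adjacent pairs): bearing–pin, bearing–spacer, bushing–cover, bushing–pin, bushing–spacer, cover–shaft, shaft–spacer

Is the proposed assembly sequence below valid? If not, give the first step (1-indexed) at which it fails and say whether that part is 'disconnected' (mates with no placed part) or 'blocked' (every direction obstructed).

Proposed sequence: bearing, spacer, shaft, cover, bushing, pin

1. bearing@(0, 2) [-x clear] — {bearing}
2. spacer@(0, 1) [-x clear] — {bearing, spacer}
3. shaft@(0, 0) [-x clear] — {bearing, shaft, spacer}
4. cover@(1, 0) [+y clear] — {bearing, cover, shaft, spacer}
5. bushing@(1, 1) [+y clear] — {bearing, bushing, cover, shaft, spacer}
6. pin@(1, 2) [+x clear] — {bearing, bushing, cover, pin, shaft, spacer}

Valid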